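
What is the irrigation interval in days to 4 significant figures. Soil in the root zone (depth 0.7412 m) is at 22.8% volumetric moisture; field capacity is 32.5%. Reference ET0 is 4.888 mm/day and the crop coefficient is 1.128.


Approach: apply soil-water budget scheduling, SMD = (FC-theta)/100*depth*1000; ETc = ET0*Kc; interval = SMD/ETc.
Step 1 — soil moisture deficit:
  SMD = (32.5 - 22.8)/100 * 0.7412 * 1000 = 71.8964 mm
Step 2 — daily crop ET (ETc = ET0*Kc):
  ETc = 4.888 * 1.128 = 5.51366 mm/day
Step 3 — irrigation interval (SMD/ETc):
  interval = 71.8964 / 5.51366 = 13.04 days
Therefore the irrigation interval = 13.04 days.


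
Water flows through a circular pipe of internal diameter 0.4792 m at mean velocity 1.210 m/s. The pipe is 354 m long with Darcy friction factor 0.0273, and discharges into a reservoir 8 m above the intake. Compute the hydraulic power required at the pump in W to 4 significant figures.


Approach: apply continuity + Darcy-Weisbach + hydraulic power, Q = A*v; hf = f*(L/D)*(v^2/(2g)); H = static + hf; P = rho*g*Q*H.
Step 1 — flow rate (continuity, Q = A*v):
  A = pi*(0.4792/2)^2 = 0.180353 m^2
  Q = 0.180353 * 1.210 = 0.218227 m^3/s
Step 2 — friction head loss (Darcy-Weisbach):
  hf = 0.0273 * (354/0.4792) * (1.210^2 / (2*9.81))
  hf = 1.50495 m
Step 3 — total head: H = 8 + 1.50495 = 9.50495 m
Step 4 — hydraulic power (P = rho*g*Q*H):
  P = 1000 * 9.81 * 0.218227 * 9.50495 = 20350 W
Therefore the hydraulic power required at the pump = 20350 W.


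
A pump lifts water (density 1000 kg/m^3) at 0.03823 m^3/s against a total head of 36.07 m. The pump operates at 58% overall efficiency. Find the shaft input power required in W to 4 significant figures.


Approach: apply hydraulic power then efficiency conversion, P = rho*g*Q*H; P_in = P/eta.
Step 1 — hydraulic power (P = rho*g*Q*H):
  P = 1000 * 9.81 * 0.03823 * 36.07 = 13527.6 W
Step 2 — input power: P_in = P/eta = 13527.6 / 0.58 = 23320 W
Therefore the shaft input power required = 23320 W.


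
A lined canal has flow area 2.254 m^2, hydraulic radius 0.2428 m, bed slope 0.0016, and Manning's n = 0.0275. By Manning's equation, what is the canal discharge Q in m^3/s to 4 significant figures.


Approach: apply Manning's equation, Q = (1/n)*A*R^(2/3)*S^(1/2).
Q = (1/0.0275) * 2.254 * 0.2428^(2/3) * 0.0016^(1/2) = 1.276 m^3/s
Therefore the canal discharge Q = 1.276 m^3/s.


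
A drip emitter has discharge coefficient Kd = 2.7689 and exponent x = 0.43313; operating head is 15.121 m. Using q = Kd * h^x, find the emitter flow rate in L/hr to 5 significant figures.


q = 2.7689 * 15.121^0.43313 = 8.9788 L/hr
Therefore the emitter flow rate = 8.9788 L/hr.


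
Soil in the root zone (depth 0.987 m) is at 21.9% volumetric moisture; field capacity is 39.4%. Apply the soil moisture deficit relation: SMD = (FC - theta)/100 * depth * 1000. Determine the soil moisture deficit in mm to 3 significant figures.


SMD = (39.4 - 21.9)/100 * 0.987 * 1000 = 173 mm
Therefore the soil moisture deficit = 173 mm.


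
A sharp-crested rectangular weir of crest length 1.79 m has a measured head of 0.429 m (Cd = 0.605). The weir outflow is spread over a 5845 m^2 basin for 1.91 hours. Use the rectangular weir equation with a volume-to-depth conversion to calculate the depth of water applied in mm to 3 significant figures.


Approach: apply the rectangular weir equation with a volume-to-depth conversion, Q = (2/3)*Cd*L*sqrt(2g)*H^1.5; d = Q*t/A * 1000.
Step 1 — weir discharge:
  Q = (2/3)*0.605*1.79*sqrt(2*9.81)*0.429^1.5 = 0.89857 m^3/s
Step 2 — volume: V = 0.89857 * 1.91*3600 = 6178.6 m^3
Step 3 — depth: d = V/A * 1000 = 6178.6/5845 * 1000 = 1060 mm
Therefore the depth of water applied = 1060 mm.


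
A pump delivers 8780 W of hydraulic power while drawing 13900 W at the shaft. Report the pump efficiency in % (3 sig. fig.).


Approach: apply the efficiency ratio, eta = (P_out/P_in)*100.
eta = (8780 / 13900) * 100 = 63.2 %
Therefore the pump efficiency = 63.2 %.


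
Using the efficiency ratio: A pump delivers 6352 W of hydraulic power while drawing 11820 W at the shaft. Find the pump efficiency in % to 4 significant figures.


Approach: apply the efficiency ratio, eta = (P_out/P_in)*100.
eta = (6352 / 11820) * 100 = 53.74 %
Therefore the pump efficiency = 53.74 %.


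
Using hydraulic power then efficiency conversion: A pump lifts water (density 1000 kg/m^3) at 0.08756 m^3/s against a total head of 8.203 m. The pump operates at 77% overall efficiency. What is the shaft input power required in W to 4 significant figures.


Approach: apply hydraulic power then efficiency conversion, P = rho*g*Q*H; P_in = P/eta.
Step 1 — hydraulic power (P = rho*g*Q*H):
  P = 1000 * 9.81 * 0.08756 * 8.203 = 7046.08 W
Step 2 — input power: P_in = P/eta = 7046.08 / 0.77 = 9151 W
Therefore the shaft input power required = 9151 W.


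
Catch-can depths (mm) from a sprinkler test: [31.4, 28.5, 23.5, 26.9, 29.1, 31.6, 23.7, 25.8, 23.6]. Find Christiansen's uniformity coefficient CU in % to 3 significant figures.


Approach: apply Christiansen's uniformity coefficient, CU = (1 - mean_abs_deviation/mean)*100.
mean = 27.122 mm
mean |d_i - mean| = 2.6914 mm
CU = (1 - 2.6914/27.122)*100 = 90.1 %
Therefore Christiansen's uniformity coefficient CU = 90.1 %.


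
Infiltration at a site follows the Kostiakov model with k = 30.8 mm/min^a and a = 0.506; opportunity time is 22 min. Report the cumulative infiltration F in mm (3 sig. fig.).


Approach: apply the Kostiakov infiltration equation, F = k*t^a.
F = 30.8 * 22^0.506 = 147 mm
Therefore the cumulative infiltration F = 147 mm.


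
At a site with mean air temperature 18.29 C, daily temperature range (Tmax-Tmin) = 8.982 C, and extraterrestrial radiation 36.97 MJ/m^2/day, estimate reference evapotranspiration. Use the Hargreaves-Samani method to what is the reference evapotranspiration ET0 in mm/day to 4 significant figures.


Approach: apply the Hargreaves-Samani method, ET0 = 0.0023*(Tmean+17.8)*sqrt(Tmax-Tmin)*0.408*Ra.
ET0 = 0.0023*(18.29+17.8)*sqrt(8.982)*0.408*36.97 = 3.752 mm/day
Therefore the reference evapotranspiration ET0 = 3.752 mm/day.


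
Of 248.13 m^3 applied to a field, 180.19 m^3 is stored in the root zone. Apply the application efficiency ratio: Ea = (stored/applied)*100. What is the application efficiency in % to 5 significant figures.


Ea = (180.19/248.13)*100 = 72.619 %
Therefore the application efficiency = 72.619 %.


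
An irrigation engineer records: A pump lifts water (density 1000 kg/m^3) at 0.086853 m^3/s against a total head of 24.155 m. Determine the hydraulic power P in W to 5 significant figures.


Approach: apply the hydraulic power relation, P = rho*g*Q*H.
P = 1000 * 9.81 * 0.086853 * 24.155 = 20581 W
Therefore the hydraulic power P = 20581 W.


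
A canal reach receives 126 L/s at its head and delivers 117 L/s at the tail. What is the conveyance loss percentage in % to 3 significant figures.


Approach: apply the conveyance loss ratio, loss% = ((Q_head - Q_tail)/Q_head)*100.
loss = ((126 - 117)/126)*100 = 7.14 %
Therefore the conveyance loss percentage = 7.14 %.


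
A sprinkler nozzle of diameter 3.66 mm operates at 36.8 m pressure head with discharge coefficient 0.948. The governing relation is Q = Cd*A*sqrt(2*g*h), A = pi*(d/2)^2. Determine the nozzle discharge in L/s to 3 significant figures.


A = pi*(3.66e-3/2)^2 = 1.0521e-05 m^2
Q = 0.948 * 1.0521e-05 * sqrt(2*9.81*36.8) * 1000 = 0.268 L/s
Therefore the nozzle discharge = 0.268 L/s.


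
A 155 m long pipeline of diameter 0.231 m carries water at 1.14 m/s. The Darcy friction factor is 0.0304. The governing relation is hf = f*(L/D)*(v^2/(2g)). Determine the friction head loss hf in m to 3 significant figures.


hf = 0.0304 * (155/0.231) * (1.14^2 / (2*9.81))
hf = 1.35 m
Therefore the friction head loss hf = 1.35 m.


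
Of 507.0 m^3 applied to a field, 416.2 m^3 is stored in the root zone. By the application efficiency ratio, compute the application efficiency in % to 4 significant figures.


Approach: apply the application efficiency ratio, Ea = (stored/applied)*100.
Ea = (416.2/507.0)*100 = 82.09 %
Therefore the application efficiency = 82.09 %.


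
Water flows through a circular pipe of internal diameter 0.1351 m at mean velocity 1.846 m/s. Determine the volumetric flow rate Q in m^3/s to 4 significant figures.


Approach: apply the continuity equation for pipe flow, Q = A * v with A = pi*(D/2)^2.
A = pi*(0.1351/2)^2 = 0.0143351 m^2
Q = 0.0143351 * 1.846 = 0.02646 m^3/s
Therefore the volumetric flow rate Q = 0.02646 m^3/s.


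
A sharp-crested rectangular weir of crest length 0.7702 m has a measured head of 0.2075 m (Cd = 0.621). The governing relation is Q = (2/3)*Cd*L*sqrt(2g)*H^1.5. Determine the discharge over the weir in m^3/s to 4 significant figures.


Q = (2/3)*0.621*0.7702*sqrt(2*9.81)*0.2075^1.5 = 0.1335 m^3/s
Therefore the discharge over the weir = 0.1335 m^3/s.


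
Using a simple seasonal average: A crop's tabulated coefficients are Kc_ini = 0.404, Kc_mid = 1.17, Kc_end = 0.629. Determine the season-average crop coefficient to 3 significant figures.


Approach: apply a simple seasonal average, Kc_avg = (Kc_ini + Kc_mid + Kc_end)/3.
Kc_avg = (0.404 + 1.17 + 0.629)/3 = 0.734
Therefore the season-average crop coefficient = 0.734.


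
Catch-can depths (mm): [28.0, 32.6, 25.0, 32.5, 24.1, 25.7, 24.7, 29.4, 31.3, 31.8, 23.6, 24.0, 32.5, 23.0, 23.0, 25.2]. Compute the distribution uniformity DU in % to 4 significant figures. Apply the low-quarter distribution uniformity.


Approach: apply the low-quarter distribution uniformity, DU = (mean of lowest quarter of readings / overall mean)*100.
sorted lowest 4 of 16: [23.0, 23.0, 23.6, 24.0] -> mean = 23.4000 mm
overall mean = 27.2750 mm
DU = (23.4000/27.2750)*100 = 85.79 %
Therefore the distribution uniformity DU = 85.79 %.


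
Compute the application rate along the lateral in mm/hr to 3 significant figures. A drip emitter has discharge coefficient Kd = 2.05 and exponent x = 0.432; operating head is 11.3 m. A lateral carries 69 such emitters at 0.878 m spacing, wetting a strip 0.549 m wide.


Approach: apply the emitter equation with a lateral mass balance, q = Kd*h^x; Q = n*q; rate = Q/(n*spacing*width).
Step 1 — single emitter flow (q = Kd*h^x):
  q = 2.05 * 11.3^0.432 = 5.8436 L/hr
Step 2 — total lateral flow: Q = 69 * 5.8436 = 403.21 L/hr
Step 3 — wetted area: A = 69 * 0.878 * 0.549 = 33.260 m^2
Step 4 — application rate: Q/A = 403.21/33.260 = 12.1 mm/hr
Therefore the application rate along the lateral = 12.1 mm/hr.


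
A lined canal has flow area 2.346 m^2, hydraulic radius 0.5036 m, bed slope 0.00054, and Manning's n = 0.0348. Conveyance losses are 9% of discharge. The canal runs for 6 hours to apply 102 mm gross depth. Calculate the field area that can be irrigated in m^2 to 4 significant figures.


Approach: apply Manning's equation with a conveyance and depth budget, Q = (1/n)*A*R^(2/3)*S^(1/2); Q_field = Q*(1-loss); Area = Q_field*t/(d/1000).
Step 1 — canal discharge (Manning's equation):
  Q = (1/0.0348) * 2.346 * 0.5036^(2/3) * 0.00054^(1/2) = 0.991599 m^3/s
Step 2 — delivered flow: Q_field = 0.991599*(1 - 9/100) = 0.902355 m^3/s
Step 3 — volume delivered: V = 0.902355 * 6*3600 = 19490.9 m^3
Step 4 — area served: A = V / (depth/1000) = 19490.9 / 0.102 = 191100 m^2
Therefore the field area that can be irrigated = 191100 m^2.


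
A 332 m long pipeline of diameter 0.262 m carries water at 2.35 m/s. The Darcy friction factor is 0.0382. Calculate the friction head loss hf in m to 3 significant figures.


Approach: apply the Darcy-Weisbach equation, hf = f*(L/D)*(v^2/(2g)).
hf = 0.0382 * (332/0.262) * (2.35^2 / (2*9.81))
hf = 13.6 m
Therefore the friction head loss hf = 13.6 m.


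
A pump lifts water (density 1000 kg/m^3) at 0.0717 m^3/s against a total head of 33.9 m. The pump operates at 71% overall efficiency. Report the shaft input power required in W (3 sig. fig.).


Approach: apply hydraulic power then efficiency conversion, P = rho*g*Q*H; P_in = P/eta.
Step 1 — hydraulic power (P = rho*g*Q*H):
  P = 1000 * 9.81 * 0.0717 * 33.9 = 23844 W
Step 2 — input power: P_in = P/eta = 23844 / 0.71 = 33600 W
Therefore the shaft input power required = 33600 W.


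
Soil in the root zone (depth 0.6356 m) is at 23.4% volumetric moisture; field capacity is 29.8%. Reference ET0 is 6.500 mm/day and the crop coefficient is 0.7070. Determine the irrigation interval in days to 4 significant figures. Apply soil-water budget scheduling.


Approach: apply soil-water budget scheduling, SMD = (FC-theta)/100*depth*1000; ETc = ET0*Kc; interval = SMD/ETc.
Step 1 — soil moisture deficit:
  SMD = (29.8 - 23.4)/100 * 0.6356 * 1000 = 40.6784 mm
Step 2 — daily crop ET (ETc = ET0*Kc):
  ETc = 6.500 * 0.7070 = 4.59550 mm/day
Step 3 — irrigation interval (SMD/ETc):
  interval = 40.6784 / 4.59550 = 8.852 days
Therefore the irrigation interval = 8.852 days.


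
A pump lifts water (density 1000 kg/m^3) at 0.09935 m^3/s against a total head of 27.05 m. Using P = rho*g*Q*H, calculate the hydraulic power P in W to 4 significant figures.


P = 1000 * 9.81 * 0.09935 * 27.05 = 26360 W
Therefore the hydraulic power P = 26360 W.


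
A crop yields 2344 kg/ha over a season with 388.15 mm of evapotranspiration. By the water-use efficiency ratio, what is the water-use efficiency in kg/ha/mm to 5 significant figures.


Approach: apply the water-use efficiency ratio, WUE = yield/ET.
WUE = 2344 / 388.15 = 6.0389 kg/ha/mm
Therefore the water-use efficiency = 6.0389 kg/ha/mm.


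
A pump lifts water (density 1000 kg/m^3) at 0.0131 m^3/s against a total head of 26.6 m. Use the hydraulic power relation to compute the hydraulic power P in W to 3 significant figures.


Approach: apply the hydraulic power relation, P = rho*g*Q*H.
P = 1000 * 9.81 * 0.0131 * 26.6 = 3420 W
Therefore the hydraulic power P = 3420 W.


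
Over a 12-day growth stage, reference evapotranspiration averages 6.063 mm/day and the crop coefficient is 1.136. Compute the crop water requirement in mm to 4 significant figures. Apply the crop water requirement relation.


Approach: apply the crop water requirement relation, CWR = ET0 * Kc * days.
CWR = 6.063 * 1.136 * 12 = 82.65 mm
Therefore the crop water requirement = 82.65 mm.


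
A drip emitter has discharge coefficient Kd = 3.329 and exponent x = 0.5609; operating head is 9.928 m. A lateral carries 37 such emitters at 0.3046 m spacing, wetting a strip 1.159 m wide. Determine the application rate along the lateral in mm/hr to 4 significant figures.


Approach: apply the emitter equation with a lateral mass balance, q = Kd*h^x; Q = n*q; rate = Q/(n*spacing*width).
Step 1 — single emitter flow (q = Kd*h^x):
  q = 3.329 * 9.928^0.5609 = 12.0630 L/hr
Step 2 — total lateral flow: Q = 37 * 12.0630 = 446.329 L/hr
Step 3 — wetted area: A = 37 * 0.3046 * 1.159 = 13.0622 m^2
Step 4 — application rate: Q/A = 446.329/13.0622 = 34.17 mm/hr
Therefore the application rate along the lateral = 34.17 mm/hr.


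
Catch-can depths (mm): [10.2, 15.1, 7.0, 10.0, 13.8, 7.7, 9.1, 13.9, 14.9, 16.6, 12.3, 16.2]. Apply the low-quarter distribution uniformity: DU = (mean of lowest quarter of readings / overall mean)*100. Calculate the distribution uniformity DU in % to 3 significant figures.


sorted lowest 3 of 12: [7.0, 7.7, 9.1] -> mean = 7.9333 mm
overall mean = 12.233 mm
DU = (7.9333/12.233)*100 = 64.9 %
Therefore the distribution uniformity DU = 64.9 %.


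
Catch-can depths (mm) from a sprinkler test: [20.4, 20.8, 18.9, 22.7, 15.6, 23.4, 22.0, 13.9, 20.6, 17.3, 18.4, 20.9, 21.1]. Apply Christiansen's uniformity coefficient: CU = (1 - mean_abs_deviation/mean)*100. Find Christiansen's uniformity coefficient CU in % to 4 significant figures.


mean = 19.6923 mm
mean |d_i - mean| = 2.20947 mm
CU = (1 - 2.20947/19.6923)*100 = 88.78 %
Therefore Christiansen's uniformity coefficient CU = 88.78 %.


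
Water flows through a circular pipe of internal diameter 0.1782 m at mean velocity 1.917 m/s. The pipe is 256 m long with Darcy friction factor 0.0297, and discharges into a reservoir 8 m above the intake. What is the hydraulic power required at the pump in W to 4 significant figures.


Approach: apply continuity + Darcy-Weisbach + hydraulic power, Q = A*v; hf = f*(L/D)*(v^2/(2g)); H = static + hf; P = rho*g*Q*H.
Step 1 — flow rate (continuity, Q = A*v):
  A = pi*(0.1782/2)^2 = 0.0249405 m^2
  Q = 0.0249405 * 1.917 = 0.0478110 m^3/s
Step 2 — friction head loss (Darcy-Weisbach):
  hf = 0.0297 * (256/0.1782) * (1.917^2 / (2*9.81))
  hf = 7.99160 m
Step 3 — total head: H = 8 + 7.99160 = 15.9916 m
Step 4 — hydraulic power (P = rho*g*Q*H):
  P = 1000 * 9.81 * 0.0478110 * 15.9916 = 7500 W
Therefore the hydraulic power required at the pump = 7500 W.


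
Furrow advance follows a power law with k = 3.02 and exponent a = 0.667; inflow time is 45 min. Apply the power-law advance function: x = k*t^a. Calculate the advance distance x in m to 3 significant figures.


x = 3.02 * 45^0.667 = 38.3 m
Therefore the advance distance x = 38.3 m.


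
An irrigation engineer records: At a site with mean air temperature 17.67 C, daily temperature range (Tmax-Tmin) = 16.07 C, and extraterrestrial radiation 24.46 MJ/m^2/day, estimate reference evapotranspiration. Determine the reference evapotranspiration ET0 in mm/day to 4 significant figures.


Approach: apply the Hargreaves-Samani method, ET0 = 0.0023*(Tmean+17.8)*sqrt(Tmax-Tmin)*0.408*Ra.
ET0 = 0.0023*(17.67+17.8)*sqrt(16.07)*0.408*24.46 = 3.264 mm/day
Therefore the reference evapotranspiration ET0 = 3.264 mm/day.


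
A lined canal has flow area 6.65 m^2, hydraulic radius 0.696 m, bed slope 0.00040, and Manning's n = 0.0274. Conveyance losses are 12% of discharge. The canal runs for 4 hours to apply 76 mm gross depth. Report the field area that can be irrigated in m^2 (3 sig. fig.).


Approach: apply Manning's equation with a conveyance and depth budget, Q = (1/n)*A*R^(2/3)*S^(1/2); Q_field = Q*(1-loss); Area = Q_field*t/(d/1000).
Step 1 — canal discharge (Manning's equation):
  Q = (1/0.0274) * 6.65 * 0.696^(2/3) * 0.00040^(1/2) = 3.8122 m^3/s
Step 2 — delivered flow: Q_field = 3.8122*(1 - 12/100) = 3.3547 m^3/s
Step 3 — volume delivered: V = 3.3547 * 4*3600 = 48308 m^3
Step 4 — area served: A = V / (depth/1000) = 48308 / 0.076 = 636000 m^2
Therefore the field area that can be irrigated = 636000 m^2.


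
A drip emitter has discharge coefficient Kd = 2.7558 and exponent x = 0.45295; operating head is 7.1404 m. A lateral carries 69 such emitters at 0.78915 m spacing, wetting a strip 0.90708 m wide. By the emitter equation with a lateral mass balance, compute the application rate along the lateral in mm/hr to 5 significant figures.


Approach: apply the emitter equation with a lateral mass balance, q = Kd*h^x; Q = n*q; rate = Q/(n*spacing*width).
Step 1 — single emitter flow (q = Kd*h^x):
  q = 2.7558 * 7.1404^0.45295 = 6.713381 L/hr
Step 2 — total lateral flow: Q = 69 * 6.713381 = 463.2233 L/hr
Step 3 — wetted area: A = 69 * 0.78915 * 0.90708 = 49.39173 m^2
Step 4 — application rate: Q/A = 463.2233/49.39173 = 9.3786 mm/hr
Therefore the application rate along the lateral = 9.3786 mm/hr.


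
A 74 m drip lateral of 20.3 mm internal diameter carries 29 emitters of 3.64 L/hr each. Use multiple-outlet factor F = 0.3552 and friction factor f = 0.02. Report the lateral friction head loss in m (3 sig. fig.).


Approach: apply Darcy-Weisbach with the multiple-outlet F-factor, Q = n*q/(3600*1000) m^3/s; v = Q/A; hf = F*f*(L/D)*(v^2/(2g)).
Q = 29*3.64/(3600*1000) = 2.9322e-05 m^3/s
A = pi*(20.3e-3/2)^2 = 3.2365e-04 m^2, so v = Q/A = 0.090597 m/s
hf = 0.3552*0.02*(74/0.0203)*(0.090597^2/(2*9.81)) = 0.0108 m
Therefore the lateral friction head loss = 0.0108 m.


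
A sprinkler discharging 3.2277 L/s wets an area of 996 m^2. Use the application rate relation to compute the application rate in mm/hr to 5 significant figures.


Approach: apply the application rate relation, rate = (Q/A)*3600.
rate = (3.2277 / 996) * 3600 = 11.666 mm/hr
Therefore the application rate = 11.666 mm/hr.


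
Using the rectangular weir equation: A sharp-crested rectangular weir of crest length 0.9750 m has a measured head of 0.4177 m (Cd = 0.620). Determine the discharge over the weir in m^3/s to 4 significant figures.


Approach: apply the rectangular weir equation, Q = (2/3)*Cd*L*sqrt(2g)*H^1.5.
Q = (2/3)*0.620*0.9750*sqrt(2*9.81)*0.4177^1.5 = 0.4819 m^3/s
Therefore the discharge over the weir = 0.4819 m^3/s.


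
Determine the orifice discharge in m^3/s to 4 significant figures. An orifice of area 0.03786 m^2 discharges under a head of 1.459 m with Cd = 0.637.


Approach: apply the orifice equation, Q = Cd*A*sqrt(2*g*h).
Q = 0.637 * 0.03786 * sqrt(2*9.81*1.459) = 0.1290 m^3/s
Therefore the orifice discharge = 0.1290 m^3/s.


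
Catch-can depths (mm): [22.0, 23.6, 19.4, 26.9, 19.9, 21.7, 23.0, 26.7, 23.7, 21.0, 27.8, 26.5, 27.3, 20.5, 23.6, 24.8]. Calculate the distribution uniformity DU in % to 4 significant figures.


Approach: apply the low-quarter distribution uniformity, DU = (mean of lowest quarter of readings / overall mean)*100.
sorted lowest 4 of 16: [19.4, 19.9, 20.5, 21.0] -> mean = 20.2000 mm
overall mean = 23.6500 mm
DU = (20.2000/23.6500)*100 = 85.41 %
Therefore the distribution uniformity DU = 85.41 %.


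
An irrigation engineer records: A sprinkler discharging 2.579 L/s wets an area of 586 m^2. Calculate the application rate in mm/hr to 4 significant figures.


Approach: apply the application rate relation, rate = (Q/A)*3600.
rate = (2.579 / 586) * 3600 = 15.84 mm/hr
Therefore the application rate = 15.84 mm/hr.


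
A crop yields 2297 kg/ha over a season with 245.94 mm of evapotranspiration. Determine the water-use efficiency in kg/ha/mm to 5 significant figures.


Approach: apply the water-use efficiency ratio, WUE = yield/ET.
WUE = 2297 / 245.94 = 9.3397 kg/ha/mm
Therefore the water-use efficiency = 9.3397 kg/ha/mm.


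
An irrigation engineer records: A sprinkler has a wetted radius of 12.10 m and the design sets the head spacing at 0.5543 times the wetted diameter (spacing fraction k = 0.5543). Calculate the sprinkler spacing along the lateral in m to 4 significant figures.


Approach: apply the sprinkler spacing rule (spacing as a fraction of wetted diameter), S = k*(2*R).
S = 0.5543 * (2 * 12.10) = 13.41 m
Therefore the sprinkler spacing along the lateral = 13.41 m.


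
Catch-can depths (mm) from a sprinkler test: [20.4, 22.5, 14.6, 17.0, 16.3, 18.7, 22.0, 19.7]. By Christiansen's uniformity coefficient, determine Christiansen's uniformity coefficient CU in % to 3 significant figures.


Approach: apply Christiansen's uniformity coefficient, CU = (1 - mean_abs_deviation/mean)*100.
mean = 18.900 mm
mean |d_i - mean| = 2.2500 mm
CU = (1 - 2.2500/18.900)*100 = 88.1 %
Therefore Christiansen's uniformity coefficient CU = 88.1 %.


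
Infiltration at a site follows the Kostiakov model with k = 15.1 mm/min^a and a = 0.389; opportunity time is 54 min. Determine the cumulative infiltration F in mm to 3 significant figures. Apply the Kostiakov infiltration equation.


Approach: apply the Kostiakov infiltration equation, F = k*t^a.
F = 15.1 * 54^0.389 = 71.3 mm
Therefore the cumulative infiltration F = 71.3 mm.


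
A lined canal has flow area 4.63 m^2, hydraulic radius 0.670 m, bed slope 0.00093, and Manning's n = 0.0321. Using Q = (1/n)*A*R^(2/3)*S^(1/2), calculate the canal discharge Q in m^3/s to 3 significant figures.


Q = (1/0.0321) * 4.63 * 0.670^(2/3) * 0.00093^(1/2) = 3.37 m^3/s
Therefore the canal discharge Q = 3.37 m^3/s.


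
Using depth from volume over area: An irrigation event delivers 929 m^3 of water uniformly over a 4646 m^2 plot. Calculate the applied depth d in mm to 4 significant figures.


Approach: apply depth from volume over area, d = (V/A)*1000.
d = (929 / 4646) * 1000 = 200.0 mm
Therefore the applied depth d = 200.0 mm.


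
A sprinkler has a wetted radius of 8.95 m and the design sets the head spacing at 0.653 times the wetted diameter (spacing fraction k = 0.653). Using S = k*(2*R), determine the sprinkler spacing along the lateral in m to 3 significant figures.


S = 0.653 * (2 * 8.95) = 11.7 m
Therefore the sprinkler spacing along the lateral = 11.7 m.


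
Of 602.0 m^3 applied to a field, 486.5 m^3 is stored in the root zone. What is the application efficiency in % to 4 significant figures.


Approach: apply the application efficiency ratio, Ea = (stored/applied)*100.
Ea = (486.5/602.0)*100 = 80.81 %
Therefore the application efficiency = 80.81 %.


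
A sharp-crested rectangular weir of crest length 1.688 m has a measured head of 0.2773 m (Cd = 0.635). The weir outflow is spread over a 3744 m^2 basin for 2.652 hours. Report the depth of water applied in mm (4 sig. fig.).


Approach: apply the rectangular weir equation with a volume-to-depth conversion, Q = (2/3)*Cd*L*sqrt(2g)*H^1.5; d = Q*t/A * 1000.
Step 1 — weir discharge:
  Q = (2/3)*0.635*1.688*sqrt(2*9.81)*0.2773^1.5 = 0.462199 m^3/s
Step 2 — volume: V = 0.462199 * 2.652*3600 = 4412.71 m^3
Step 3 — depth: d = V/A * 1000 = 4412.71/3744 * 1000 = 1179 mm
Therefore the depth of water applied = 1179 mm.


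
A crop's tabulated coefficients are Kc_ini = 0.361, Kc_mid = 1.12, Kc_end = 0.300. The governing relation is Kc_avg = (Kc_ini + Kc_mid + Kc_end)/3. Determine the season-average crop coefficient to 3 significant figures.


Kc_avg = (0.361 + 1.12 + 0.300)/3 = 0.594
Therefore the season-average crop coefficient = 0.594.


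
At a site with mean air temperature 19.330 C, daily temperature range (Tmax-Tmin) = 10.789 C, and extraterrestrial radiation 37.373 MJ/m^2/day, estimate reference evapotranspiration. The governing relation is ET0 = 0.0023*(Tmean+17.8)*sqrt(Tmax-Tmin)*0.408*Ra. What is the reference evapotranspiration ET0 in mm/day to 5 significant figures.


ET0 = 0.0023*(19.330+17.8)*sqrt(10.789)*0.408*37.373 = 4.2772 mm/day
Therefore the reference evapotranspiration ET0 = 4.2772 mm/day.


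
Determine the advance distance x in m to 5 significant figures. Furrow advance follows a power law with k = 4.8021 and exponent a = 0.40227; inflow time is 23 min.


Approach: apply the power-law advance function, x = k*t^a.
x = 4.8021 * 23^0.40227 = 16.952 m
Therefore the advance distance x = 16.952 m.


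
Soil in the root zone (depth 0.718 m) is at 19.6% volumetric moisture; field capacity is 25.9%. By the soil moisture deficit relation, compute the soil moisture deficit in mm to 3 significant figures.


Approach: apply the soil moisture deficit relation, SMD = (FC - theta)/100 * depth * 1000.
SMD = (25.9 - 19.6)/100 * 0.718 * 1000 = 45.2 mm
Therefore the soil moisture deficit = 45.2 mm.


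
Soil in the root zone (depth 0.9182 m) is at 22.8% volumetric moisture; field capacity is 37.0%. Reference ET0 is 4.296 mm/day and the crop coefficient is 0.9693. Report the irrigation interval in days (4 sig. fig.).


Approach: apply soil-water budget scheduling, SMD = (FC-theta)/100*depth*1000; ETc = ET0*Kc; interval = SMD/ETc.
Step 1 — soil moisture deficit:
  SMD = (37.0 - 22.8)/100 * 0.9182 * 1000 = 130.384 mm
Step 2 — daily crop ET (ETc = ET0*Kc):
  ETc = 4.296 * 0.9693 = 4.16411 mm/day
Step 3 — irrigation interval (SMD/ETc):
  interval = 130.384 / 4.16411 = 31.31 days
Therefore the irrigation interval = 31.31 days.


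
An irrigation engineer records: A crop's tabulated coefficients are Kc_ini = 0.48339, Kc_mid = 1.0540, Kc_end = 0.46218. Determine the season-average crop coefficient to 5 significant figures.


Approach: apply a simple seasonal average, Kc_avg = (Kc_ini + Kc_mid + Kc_end)/3.
Kc_avg = (0.48339 + 1.0540 + 0.46218)/3 = 0.66652
Therefore the season-average crop coefficient = 0.66652.


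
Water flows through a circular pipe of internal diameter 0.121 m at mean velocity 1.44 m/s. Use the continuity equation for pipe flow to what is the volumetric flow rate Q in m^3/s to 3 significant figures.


Approach: apply the continuity equation for pipe flow, Q = A * v with A = pi*(D/2)^2.
A = pi*(0.121/2)^2 = 0.011499 m^2
Q = 0.011499 * 1.44 = 0.0166 m^3/s
Therefore the volumetric flow rate Q = 0.0166 m^3/s.


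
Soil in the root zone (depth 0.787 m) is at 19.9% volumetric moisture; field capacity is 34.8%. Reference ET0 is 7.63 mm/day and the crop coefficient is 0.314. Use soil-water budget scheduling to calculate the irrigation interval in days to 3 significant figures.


Approach: apply soil-water budget scheduling, SMD = (FC-theta)/100*depth*1000; ETc = ET0*Kc; interval = SMD/ETc.
Step 1 — soil moisture deficit:
  SMD = (34.8 - 19.9)/100 * 0.787 * 1000 = 117.26 mm
Step 2 — daily crop ET (ETc = ET0*Kc):
  ETc = 7.63 * 0.314 = 2.3958 mm/day
Step 3 — irrigation interval (SMD/ETc):
  interval = 117.26 / 2.3958 = 48.9 days
Therefore the irrigation interval = 48.9 days.


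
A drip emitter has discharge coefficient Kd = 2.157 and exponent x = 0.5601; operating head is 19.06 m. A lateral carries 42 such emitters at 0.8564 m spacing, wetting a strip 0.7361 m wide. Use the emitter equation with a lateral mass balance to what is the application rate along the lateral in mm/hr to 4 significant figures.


Approach: apply the emitter equation with a lateral mass balance, q = Kd*h^x; Q = n*q; rate = Q/(n*spacing*width).
Step 1 — single emitter flow (q = Kd*h^x):
  q = 2.157 * 19.06^0.5601 = 11.2421 L/hr
Step 2 — total lateral flow: Q = 42 * 11.2421 = 472.168 L/hr
Step 3 — wetted area: A = 42 * 0.8564 * 0.7361 = 26.4766 m^2
Step 4 — application rate: Q/A = 472.168/26.4766 = 17.83 mm/hr
Therefore the application rate along the lateral = 17.83 mm/hr.


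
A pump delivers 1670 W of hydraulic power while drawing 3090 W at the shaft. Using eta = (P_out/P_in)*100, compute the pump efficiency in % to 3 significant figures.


eta = (1670 / 3090) * 100 = 54.0 %
Therefore the pump efficiency = 54.0 %.


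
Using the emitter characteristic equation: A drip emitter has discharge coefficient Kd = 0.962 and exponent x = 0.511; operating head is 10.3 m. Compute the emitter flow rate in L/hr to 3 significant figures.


Approach: apply the emitter characteristic equation, q = Kd * h^x.
q = 0.962 * 10.3^0.511 = 3.17 L/hr
Therefore the emitter flow rate = 3.17 L/hr.


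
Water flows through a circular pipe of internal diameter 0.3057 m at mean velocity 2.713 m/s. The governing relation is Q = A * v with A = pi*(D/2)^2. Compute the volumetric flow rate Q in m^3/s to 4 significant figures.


A = pi*(0.3057/2)^2 = 0.0733974 m^2
Q = 0.0733974 * 2.713 = 0.1991 m^3/s
Therefore the volumetric flow rate Q = 0.1991 m^3/s.


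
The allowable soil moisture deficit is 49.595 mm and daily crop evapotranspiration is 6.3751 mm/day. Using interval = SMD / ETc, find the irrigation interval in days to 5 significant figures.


interval = 49.595 / 6.3751 = 7.7795 days
Therefore the irrigation interval = 7.7795 days.


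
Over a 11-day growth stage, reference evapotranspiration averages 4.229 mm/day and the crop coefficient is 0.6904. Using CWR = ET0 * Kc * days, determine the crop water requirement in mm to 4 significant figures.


CWR = 4.229 * 0.6904 * 11 = 32.12 mm
Therefore the crop water requirement = 32.12 mm.


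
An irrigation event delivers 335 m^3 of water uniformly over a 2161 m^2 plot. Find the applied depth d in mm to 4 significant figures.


Approach: apply depth from volume over area, d = (V/A)*1000.
d = (335 / 2161) * 1000 = 155.0 mm
Therefore the applied depth d = 155.0 mm.


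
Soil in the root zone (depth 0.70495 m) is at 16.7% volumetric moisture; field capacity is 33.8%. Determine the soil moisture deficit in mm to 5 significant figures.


Approach: apply the soil moisture deficit relation, SMD = (FC - theta)/100 * depth * 1000.
SMD = (33.8 - 16.7)/100 * 0.70495 * 1000 = 120.55 mm
Therefore the soil moisture deficit = 120.55 mm.


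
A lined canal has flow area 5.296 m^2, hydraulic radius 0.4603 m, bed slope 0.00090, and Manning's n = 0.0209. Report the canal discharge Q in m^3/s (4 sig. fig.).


Approach: apply Manning's equation, Q = (1/n)*A*R^(2/3)*S^(1/2).
Q = (1/0.0209) * 5.296 * 0.4603^(2/3) * 0.00090^(1/2) = 4.532 m^3/s
Therefore the canal discharge Q = 4.532 m^3/s.


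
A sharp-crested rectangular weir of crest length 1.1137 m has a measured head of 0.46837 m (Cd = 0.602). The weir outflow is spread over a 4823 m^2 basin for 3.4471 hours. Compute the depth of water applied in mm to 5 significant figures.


Approach: apply the rectangular weir equation with a volume-to-depth conversion, Q = (2/3)*Cd*L*sqrt(2g)*H^1.5; d = Q*t/A * 1000.
Step 1 — weir discharge:
  Q = (2/3)*0.602*1.1137*sqrt(2*9.81)*0.46837^1.5 = 0.6346095 m^3/s
Step 2 — volume: V = 0.6346095 * 3.4471*3600 = 7875.224 m^3
Step 3 — depth: d = V/A * 1000 = 7875.224/4823 * 1000 = 1632.8 mm
Therefore the depth of water applied = 1632.8 mm.


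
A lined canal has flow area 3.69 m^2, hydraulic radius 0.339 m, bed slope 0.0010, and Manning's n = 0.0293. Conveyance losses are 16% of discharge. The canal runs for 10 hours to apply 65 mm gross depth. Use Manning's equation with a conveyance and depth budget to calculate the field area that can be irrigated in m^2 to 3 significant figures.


Approach: apply Manning's equation with a conveyance and depth budget, Q = (1/n)*A*R^(2/3)*S^(1/2); Q_field = Q*(1-loss); Area = Q_field*t/(d/1000).
Step 1 — canal discharge (Manning's equation):
  Q = (1/0.0293) * 3.69 * 0.339^(2/3) * 0.0010^(1/2) = 1.9362 m^3/s
Step 2 — delivered flow: Q_field = 1.9362*(1 - 16/100) = 1.6264 m^3/s
Step 3 — volume delivered: V = 1.6264 * 10*3600 = 58552 m^3
Step 4 — area served: A = V / (depth/1000) = 58552 / 0.065 = 901000 m^2
Therefore the field area that can be irrigated = 901000 m^2.


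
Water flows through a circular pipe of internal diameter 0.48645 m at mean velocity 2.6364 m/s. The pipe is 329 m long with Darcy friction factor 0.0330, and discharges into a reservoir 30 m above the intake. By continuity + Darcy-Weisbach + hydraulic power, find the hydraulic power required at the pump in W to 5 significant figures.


Approach: apply continuity + Darcy-Weisbach + hydraulic power, Q = A*v; hf = f*(L/D)*(v^2/(2g)); H = static + hf; P = rho*g*Q*H.
Step 1 — flow rate (continuity, Q = A*v):
  A = pi*(0.48645/2)^2 = 0.1858516 m^2
  Q = 0.1858516 * 2.6364 = 0.4899791 m^3/s
Step 2 — friction head loss (Darcy-Weisbach):
  hf = 0.0330 * (329/0.48645) * (2.6364^2 / (2*9.81))
  hf = 7.906699 m
Step 3 — total head: H = 30 + 7.906699 = 37.90670 m
Step 4 — hydraulic power (P = rho*g*Q*H):
  P = 1000 * 9.81 * 0.4899791 * 37.90670 = 182210 W
Therefore the hydraulic power required at the pump = 182210 W.


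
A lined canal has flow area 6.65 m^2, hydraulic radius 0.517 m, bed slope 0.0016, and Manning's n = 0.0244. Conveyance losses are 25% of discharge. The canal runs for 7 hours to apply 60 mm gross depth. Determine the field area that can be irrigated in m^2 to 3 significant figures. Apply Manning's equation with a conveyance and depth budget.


Approach: apply Manning's equation with a conveyance and depth budget, Q = (1/n)*A*R^(2/3)*S^(1/2); Q_field = Q*(1-loss); Area = Q_field*t/(d/1000).
Step 1 — canal discharge (Manning's equation):
  Q = (1/0.0244) * 6.65 * 0.517^(2/3) * 0.0016^(1/2) = 7.0224 m^3/s
Step 2 — delivered flow: Q_field = 7.0224*(1 - 25/100) = 5.2668 m^3/s
Step 3 — volume delivered: V = 5.2668 * 7*3600 = 132720 m^3
Step 4 — area served: A = V / (depth/1000) = 132720 / 0.06 = 2210000 m^2
Therefore the field area that can be irrigated = 2210000 m^2.


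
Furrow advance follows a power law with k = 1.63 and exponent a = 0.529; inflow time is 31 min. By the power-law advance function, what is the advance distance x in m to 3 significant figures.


Approach: apply the power-law advance function, x = k*t^a.
x = 1.63 * 31^0.529 = 10.0 m
Therefore the advance distance x = 10.0 m.


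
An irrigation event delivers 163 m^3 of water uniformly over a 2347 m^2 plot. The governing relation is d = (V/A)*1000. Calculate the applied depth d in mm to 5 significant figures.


d = (163 / 2347) * 1000 = 69.450 mm
Therefore the applied depth d = 69.450 mm.


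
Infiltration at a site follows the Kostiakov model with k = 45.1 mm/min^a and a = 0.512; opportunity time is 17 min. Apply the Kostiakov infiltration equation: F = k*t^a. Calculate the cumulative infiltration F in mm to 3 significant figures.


F = 45.1 * 17^0.512 = 192 mm
Therefore the cumulative infiltration F = 192 mm.


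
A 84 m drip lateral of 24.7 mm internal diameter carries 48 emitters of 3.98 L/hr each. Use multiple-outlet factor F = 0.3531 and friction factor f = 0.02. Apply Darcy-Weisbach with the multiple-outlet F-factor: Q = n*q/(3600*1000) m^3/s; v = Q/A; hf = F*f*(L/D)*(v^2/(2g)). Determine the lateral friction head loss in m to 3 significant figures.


Q = 48*3.98/(3600*1000) = 5.3067e-05 m^3/s
A = pi*(24.7e-3/2)^2 = 4.7916e-04 m^2, so v = Q/A = 0.11075 m/s
hf = 0.3531*0.02*(84/0.0247)*(0.11075^2/(2*9.81)) = 0.0150 m
Therefore the lateral friction head loss = 0.0150 m.


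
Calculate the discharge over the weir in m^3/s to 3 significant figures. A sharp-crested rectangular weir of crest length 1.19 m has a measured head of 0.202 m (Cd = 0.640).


Approach: apply the rectangular weir equation, Q = (2/3)*Cd*L*sqrt(2g)*H^1.5.
Q = (2/3)*0.640*1.19*sqrt(2*9.81)*0.202^1.5 = 0.204 m^3/s
Therefore the discharge over the weir = 0.204 m^3/s.


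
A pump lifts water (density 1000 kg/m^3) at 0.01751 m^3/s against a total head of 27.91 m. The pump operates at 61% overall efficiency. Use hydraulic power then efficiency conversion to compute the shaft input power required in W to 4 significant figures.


Approach: apply hydraulic power then efficiency conversion, P = rho*g*Q*H; P_in = P/eta.
Step 1 — hydraulic power (P = rho*g*Q*H):
  P = 1000 * 9.81 * 0.01751 * 27.91 = 4794.19 W
Step 2 — input power: P_in = P/eta = 4794.19 / 0.61 = 7859 W
Therefore the shaft input power required = 7859 W.


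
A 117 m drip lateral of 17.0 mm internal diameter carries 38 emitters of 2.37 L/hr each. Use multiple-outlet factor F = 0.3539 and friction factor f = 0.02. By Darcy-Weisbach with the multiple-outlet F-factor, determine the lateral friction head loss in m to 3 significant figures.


Approach: apply Darcy-Weisbach with the multiple-outlet F-factor, Q = n*q/(3600*1000) m^3/s; v = Q/A; hf = F*f*(L/D)*(v^2/(2g)).
Q = 38*2.37/(3600*1000) = 2.5017e-05 m^3/s
A = pi*(17.0e-3/2)^2 = 2.2698e-04 m^2, so v = Q/A = 0.11022 m/s
hf = 0.3539*0.02*(117/0.0170)*(0.11022^2/(2*9.81)) = 0.0302 m
Therefore the lateral friction head loss = 0.0302 m.


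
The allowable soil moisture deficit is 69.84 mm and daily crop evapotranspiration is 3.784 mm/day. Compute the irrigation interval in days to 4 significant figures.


Approach: apply the irrigation interval relation, interval = SMD / ETc.
interval = 69.84 / 3.784 = 18.46 days
Therefore the irrigation interval = 18.46 days.


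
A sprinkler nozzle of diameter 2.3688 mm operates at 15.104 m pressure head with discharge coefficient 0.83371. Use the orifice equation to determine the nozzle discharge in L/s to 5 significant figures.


Approach: apply the orifice equation, Q = Cd*A*sqrt(2*g*h), A = pi*(d/2)^2.
A = pi*(2.3688e-3/2)^2 = 4.407037e-06 m^2
Q = 0.83371 * 4.407037e-06 * sqrt(2*9.81*15.104) * 1000 = 0.063250 L/s
Therefore the nozzle discharge = 0.063250 L/s.


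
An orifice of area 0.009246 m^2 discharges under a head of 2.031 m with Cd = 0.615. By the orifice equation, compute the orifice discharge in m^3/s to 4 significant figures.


Approach: apply the orifice equation, Q = Cd*A*sqrt(2*g*h).
Q = 0.615 * 0.009246 * sqrt(2*9.81*2.031) = 0.03589 m^3/s
Therefore the orifice discharge = 0.03589 m^3/s.


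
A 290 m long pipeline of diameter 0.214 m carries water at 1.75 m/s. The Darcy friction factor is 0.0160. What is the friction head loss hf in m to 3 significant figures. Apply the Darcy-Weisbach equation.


Approach: apply the Darcy-Weisbach equation, hf = f*(L/D)*(v^2/(2g)).
hf = 0.0160 * (290/0.214) * (1.75^2 / (2*9.81))
hf = 3.38 m
Therefore the friction head loss hf = 3.38 m.
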